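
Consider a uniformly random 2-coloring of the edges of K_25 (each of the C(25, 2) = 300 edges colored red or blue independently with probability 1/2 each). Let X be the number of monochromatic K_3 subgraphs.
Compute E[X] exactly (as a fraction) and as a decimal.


Let X = Σ_S X_S over the C(25, 3) = 2300 subsets S of size 3, where X_S = 1 if the K_3 on S is monochromatic.
For a fixed S, the K_3 on S has C(3, 2) = 3 edges. P[all 3 edges red] = (1/2)^3, and likewise for blue, so P[monochromatic] = 2·(1/2)^3 = 2^{1 − 3} = 1/4.
Summing: E[X] = C(25, 3) · 2^{1 − 3} = 2300 · 1/4 = 575.
Numerically: E[X] ≈ 575.000000.

E[X] = C(25,3)·2^(1−C(3,2)) = 575 ≈ 575.000000.


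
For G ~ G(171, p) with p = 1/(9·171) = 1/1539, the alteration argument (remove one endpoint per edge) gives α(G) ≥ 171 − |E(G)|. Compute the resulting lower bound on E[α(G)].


E[|E(G)|] = C(171, 2)·p = 14535 · (1/1539) = 85/9.
E[α(G)] ≥ n − E[|E(G)|] = 171 − 85/9 = 1454/9.
Numerically: ≈ 161.556.
(This is only a lower bound; the true E[α(G)] may be larger.)

E[α(G)] ≥ 1454/9 ≈ 161.556.


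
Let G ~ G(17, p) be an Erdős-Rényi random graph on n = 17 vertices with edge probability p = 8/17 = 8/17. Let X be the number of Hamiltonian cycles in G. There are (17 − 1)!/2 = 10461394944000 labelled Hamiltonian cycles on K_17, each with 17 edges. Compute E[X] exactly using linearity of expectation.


K_17 has (17 − 1)!/2 = 10461394944000 labelled Hamiltonian cycles.
For each such Hamiltonian cycle H, let X_H = 1 if all 17 edges of H are present in G. Then P[X_H = 1] = p^{17} = (8/17)^{17} = 2251799813685248/827240261886336764177.
By linearity of expectation: E[X] = Σ_H E[X_H] = 10461394944000 · p^{17} = 10461394944000 · 2251799813685248/827240261886336764177 = 23556967185786995434586112000/827240261886336764177.
Numerically: E[X] ≈ 2.85e+07.

E[X] = 10461394944000 · (8/17)^{17} = 23556967185786995434586112000/827240261886336764177 ≈ 2.85e+07.


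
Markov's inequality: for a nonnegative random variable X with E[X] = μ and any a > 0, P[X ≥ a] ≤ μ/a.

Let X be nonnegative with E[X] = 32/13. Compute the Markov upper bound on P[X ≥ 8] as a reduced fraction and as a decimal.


μ = E[X] = 32/13, a = 8.
Markov: P[X ≥ 8] ≤ μ/a = (32/13)/8 = 4/13.
Numerically: ≈ 0.30769.
(Since a = 8 > μ = 2.46154, the bound 4/13 is < 1 and informative.)

P[X ≥ 8] ≤ 4/13 ≈ 0.30769.


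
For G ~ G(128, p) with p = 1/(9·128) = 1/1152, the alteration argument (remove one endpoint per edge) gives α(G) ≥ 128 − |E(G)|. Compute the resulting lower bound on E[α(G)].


E[|E(G)|] = C(128, 2)·p = 8128 · (1/1152) = 127/18.
E[α(G)] ≥ n − E[|E(G)|] = 128 − 127/18 = 2177/18.
Numerically: ≈ 120.944.
(This is only a lower bound; the true E[α(G)] may be larger.)

E[α(G)] ≥ 2177/18 ≈ 120.944.


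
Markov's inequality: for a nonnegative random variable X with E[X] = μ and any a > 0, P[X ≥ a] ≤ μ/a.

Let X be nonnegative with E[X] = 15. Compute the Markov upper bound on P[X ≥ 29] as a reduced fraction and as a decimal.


μ = E[X] = 15, a = 29.
Markov: P[X ≥ 29] ≤ μ/a = (15)/29 = 15/29.
Numerically: ≈ 0.517241.
(Since a = 29 > μ = 15.000000, the bound 15/29 is < 1 and informative.)

P[X ≥ 29] ≤ 15/29 ≈ 0.517241.


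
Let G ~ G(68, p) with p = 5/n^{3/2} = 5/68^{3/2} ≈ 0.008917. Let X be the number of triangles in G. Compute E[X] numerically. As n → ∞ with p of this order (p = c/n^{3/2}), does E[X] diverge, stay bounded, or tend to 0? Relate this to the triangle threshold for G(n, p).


Number of potential triangles: C(68, 3) = 50116.
Each occurs with probability p³ ≈ (0.008917)³ ≈ 7.089570e-07.
By linearity: E[X] = C(68, 3)·p³ ≈ 50116 · 7.089570e-07 ≈ 0.0355.
Since α = 3/2 > 1, p = c/n^{3/2} = o(1/n) is below the triangle threshold p ~ 1/n. Asymptotically E[X] ~ (c³/6)·n^{3(1−α)} = (5³/6)·n^{-1.5} → 0, so by Markov's inequality G has no triangles w.h.p.

E[X] ≈ 0.0355; in regime p = Θ(1/n^{3/2}) E[X] tends to 0 (below the triangle threshold p ~ 1/n).


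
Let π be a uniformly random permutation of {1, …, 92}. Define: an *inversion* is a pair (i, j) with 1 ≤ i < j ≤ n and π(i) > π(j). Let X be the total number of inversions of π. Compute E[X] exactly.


Write X = Σ X_I over the C(92, 2) = 4186 pairs i < j, with X_I the indicator of one inversion.
There are 4186 indicators.
For each fixed pair i < j, the values π(i) and π(j) are two distinct elements of {1, …, 92} in uniformly random order; by symmetry P[π(i) > π(j)] = 1/2.
By linearity: E[X] = 4186 · (1/2) = C(92, 2) · (1/2) = 4186/2 = 2093 ≈ 2093.00000.

E[X] = 2093 = 2093.00000.


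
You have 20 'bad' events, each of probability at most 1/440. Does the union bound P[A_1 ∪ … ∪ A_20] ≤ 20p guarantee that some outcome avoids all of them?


Union bound: P[∪_{i=1}^{20} A_i] ≤ Σ_i P[A_i] ≤ 20·p = 20·(1/440) = 1/22.
Numerically: 1/22 ≈ 0.04545.
Is 1/22 < 1? YES.
Since P[∪ A_i] ≤ 1/22 < 1, the complement has P[∩ A_i^c] ≥ 1 − 1/22 = 21/22 > 0, so some outcome avoids every A_i.

20·p = 1/22 ≈ 0.04545; existence CERTIFIED by the union bound.


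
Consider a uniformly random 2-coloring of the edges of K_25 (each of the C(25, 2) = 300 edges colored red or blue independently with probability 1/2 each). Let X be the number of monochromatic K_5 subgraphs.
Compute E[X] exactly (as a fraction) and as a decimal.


Let X = Σ_S X_S over the C(25, 5) = 53130 subsets S of size 5, where X_S = 1 if the K_5 on S is monochromatic.
For a fixed S, the K_5 on S has C(5, 2) = 10 edges. P[all 10 edges red] = (1/2)^10, and likewise for blue, so P[monochromatic] = 2·(1/2)^10 = 2^{1 − 10} = 1/512.
Summing: E[X] = C(25, 5) · 2^{1 − 10} = 53130 · 1/512 = 26565/256.
Numerically: E[X] ≈ 103.7695.

E[X] = C(25,5)·2^(1−C(5,2)) = 26565/256 ≈ 103.7695.


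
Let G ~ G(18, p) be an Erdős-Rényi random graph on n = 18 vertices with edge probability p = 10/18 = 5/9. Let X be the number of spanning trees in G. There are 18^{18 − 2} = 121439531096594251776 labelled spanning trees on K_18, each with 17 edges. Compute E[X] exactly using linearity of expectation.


K_18 has 18^{18 − 2} = 121439531096594251776 labelled spanning trees.
For each such spanning tree H, let X_H = 1 if all 17 edges of H are present in G. Then P[X_H = 1] = p^{17} = (5/9)^{17} = 762939453125/16677181699666569.
Summing the indicators: E[X] = Σ_H E[X_H] = 121439531096594251776 · p^{17} = 121439531096594251776 · 762939453125/16677181699666569 = 50000000000000000/9.
Numerically: E[X] ≈ 5.556e+15.

E[X] = 121439531096594251776 · (5/9)^{17} = 50000000000000000/9 ≈ 5.556e+15.


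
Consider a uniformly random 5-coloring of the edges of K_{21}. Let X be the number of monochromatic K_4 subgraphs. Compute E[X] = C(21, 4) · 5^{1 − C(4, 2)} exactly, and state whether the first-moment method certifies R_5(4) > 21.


E[X] = C(21, 4) · 5^{1 − 6} = 5985 · 5^{−5} = 5985/3125.
As a reduced fraction: E[X] = 1197/625 ≈ 1.91520.
Is E[X] < 1? NO.
Since E[X] ≥ 1, the first-moment bound is inconclusive at n = 21; it does NOT by itself certify R_5(4) > 21.

E[X] = 1197/625 ≈ 1.91520; E[X] ≥ 1; first-moment method inconclusive here.


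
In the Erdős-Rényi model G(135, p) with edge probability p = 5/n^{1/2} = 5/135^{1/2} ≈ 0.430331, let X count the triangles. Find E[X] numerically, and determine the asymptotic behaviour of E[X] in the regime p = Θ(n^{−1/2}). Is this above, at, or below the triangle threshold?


Number of potential triangles: C(135, 3) = 400995.
Each occurs with probability p³ ≈ (0.430331)³ ≈ 7.96910154e-02.
By linearity: E[X] = C(135, 3)·p³ ≈ 400995 · 7.96910154e-02 ≈ 31955.698702.
Since α = 1/2 < 1, p = c/n^{1/2} ≫ 1/n is above the triangle threshold p ~ 1/n. Asymptotically E[X] ~ (c³/6)·n^{3(1−α)} = (5³/6)·n^{1.5} → ∞; triangles are abundant w.h.p.

E[X] ≈ 31955.698702; in regime p = Θ(1/n^{1/2}) E[X] diverges (above the triangle threshold p ~ 1/n).


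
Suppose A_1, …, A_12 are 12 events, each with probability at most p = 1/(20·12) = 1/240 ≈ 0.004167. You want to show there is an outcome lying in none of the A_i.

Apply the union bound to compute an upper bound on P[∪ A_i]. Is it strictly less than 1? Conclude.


Union bound: P[∪_{i=1}^{12} A_i] ≤ Σ_i P[A_i] ≤ 12·p = 12·(1/240) = 1/20.
Numerically: 1/20 ≈ 0.050000.
Is 1/20 < 1? YES.
Since P[∪ A_i] ≤ 1/20 < 1, the complement has P[∩ A_i^c] ≥ 1 − 1/20 = 19/20 > 0, so some outcome avoids every A_i.

12·p = 1/20 ≈ 0.050000; existence CERTIFIED by the union bound.


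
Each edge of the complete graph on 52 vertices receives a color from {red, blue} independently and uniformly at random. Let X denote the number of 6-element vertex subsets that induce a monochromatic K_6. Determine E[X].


Let X = Σ_S X_S over the C(52, 6) = 20358520 subsets S of size 6, where X_S = 1 if the K_6 on S is monochromatic.
For a fixed S, the K_6 on S has C(6, 2) = 15 edges. P[all 15 edges red] = (1/2)^15, and likewise for blue, so P[monochromatic] = 2·(1/2)^15 = 2^{1 − 15} = 1/16384.
By linearity of expectation: E[X] = C(52, 6) · 2^{1 − 15} = 20358520 · 1/16384 = 2544815/2048.
Numerically: E[X] ≈ 1242.58545.

E[X] = C(52,6)·2^(1−C(6,2)) = 2544815/2048 ≈ 1242.58545.


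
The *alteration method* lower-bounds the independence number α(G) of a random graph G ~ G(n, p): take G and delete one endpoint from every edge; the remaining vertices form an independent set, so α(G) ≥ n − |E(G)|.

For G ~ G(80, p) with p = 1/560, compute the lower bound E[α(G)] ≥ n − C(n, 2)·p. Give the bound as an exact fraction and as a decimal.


E[|E(G)|] = C(80, 2)·p = 3160 · (1/560) = 79/14.
E[α(G)] ≥ n − E[|E(G)|] = 80 − 79/14 = 1041/14.
Numerically: ≈ 74.3571.
(This is only a lower bound; the true E[α(G)] may be larger.)

E[α(G)] ≥ 1041/14 ≈ 74.3571.


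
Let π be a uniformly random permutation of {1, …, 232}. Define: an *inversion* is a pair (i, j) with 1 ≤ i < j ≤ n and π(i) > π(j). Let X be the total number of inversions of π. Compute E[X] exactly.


Write X = Σ X_I over the C(232, 2) = 26796 pairs i < j, with X_I the indicator of one inversion.
There are 26796 indicators.
For each fixed pair i < j, the values π(i) and π(j) are two distinct elements of {1, …, 232} in uniformly random order; by symmetry P[π(i) > π(j)] = 1/2.
By linearity: E[X] = 26796 · (1/2) = C(232, 2) · (1/2) = 26796/2 = 13398 ≈ 13398.000.

E[X] = 13398 = 13398.000.


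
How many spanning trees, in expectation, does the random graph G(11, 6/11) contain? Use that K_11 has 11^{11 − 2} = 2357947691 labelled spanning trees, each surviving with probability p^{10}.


K_11 has 11^{11 − 2} = 2357947691 labelled spanning trees.
For each such spanning tree H, let X_H = 1 if all 10 edges of H are present in G. Then P[X_H = 1] = p^{10} = (6/11)^{10} = 60466176/25937424601.
By linearity of expectation: E[X] = Σ_H E[X_H] = 2357947691 · p^{10} = 2357947691 · 60466176/25937424601 = 60466176/11.
Numerically: E[X] ≈ 5.4969e+06.

E[X] = 2357947691 · (6/11)^{10} = 60466176/11 ≈ 5.4969e+06.


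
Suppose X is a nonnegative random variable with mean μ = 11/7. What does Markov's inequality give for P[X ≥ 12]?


μ = E[X] = 11/7, a = 12.
Markov: P[X ≥ 12] ≤ μ/a = (11/7)/12 = 11/84.
Numerically: ≈ 0.131.
(Since a = 12 > μ = 1.571, the bound 11/84 is < 1 and informative.)

P[X ≥ 12] ≤ 11/84 ≈ 0.131.


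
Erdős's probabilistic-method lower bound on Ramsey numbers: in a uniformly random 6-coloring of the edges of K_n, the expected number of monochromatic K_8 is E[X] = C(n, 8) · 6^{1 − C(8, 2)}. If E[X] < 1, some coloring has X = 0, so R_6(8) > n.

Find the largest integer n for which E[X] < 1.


We need C(n, 8) · 6^{1 − 28} < 1, i.e. C(n, 8) < 6^{28 − 1} = 1023490369077469249536.
Check values of n near the boundary:
  n = 1591: C(1591, 8) = 1000427749141189953870; 1000427749141189953870 < 1023490369077469249536? YES
  n = 1592: C(1592, 8) = 1005480414540892933435; 1005480414540892933435 < 1023490369077469249536? YES
  n = 1593: C(1593, 8) = 1010555394551193970323; 1010555394551193970323 < 1023490369077469249536? YES
  n = 1594: C(1594, 8) = 1015652773590544255167; 1015652773590544255167 < 1023490369077469249536? YES
  n = 1595: C(1595, 8) = 1020772636343363633895; 1020772636343363633895 < 1023490369077469249536? YES
  n = 1596: C(1596, 8) = 1025915067760710553965; 1025915067760710553965 < 1023490369077469249536? NO
  n = 1597: C(1597, 8) = 1031080153060953275445; 1031080153060953275445 < 1023490369077469249536? NO
  n = 1598: C(1598, 8) = 1036267977730442348529; 1036267977730442348529 < 1023490369077469249536? NO
The largest n with C(n, 8) < 1023490369077469249536 is n = 1595 (where E[X] = 113419181815929292655/113721152119718805504 ≈ 0.99734). Hence R_6(8) > 1595, i.e. R_6(8) ≥ 1596.

Largest n = 1595; hence R_6(8) > 1595.


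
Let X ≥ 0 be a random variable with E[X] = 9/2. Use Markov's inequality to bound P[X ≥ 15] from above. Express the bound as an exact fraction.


μ = E[X] = 9/2, a = 15.
Markov: P[X ≥ 15] ≤ μ/a = (9/2)/15 = 3/10.
Numerically: ≈ 0.300000.
(Since a = 15 > μ = 4.500000, the bound 3/10 is < 1 and informative.)

P[X ≥ 15] ≤ 3/10 ≈ 0.300000.


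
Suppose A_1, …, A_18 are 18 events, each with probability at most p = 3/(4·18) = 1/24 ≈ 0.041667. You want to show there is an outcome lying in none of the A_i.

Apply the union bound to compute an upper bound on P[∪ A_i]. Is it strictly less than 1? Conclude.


Union bound: P[∪_{i=1}^{18} A_i] ≤ Σ_i P[A_i] ≤ 18·p = 18·(1/24) = 3/4.
Numerically: 3/4 ≈ 0.750000.
Is 3/4 < 1? YES.
Since P[∪ A_i] ≤ 3/4 < 1, the complement has P[∩ A_i^c] ≥ 1 − 3/4 = 1/4 > 0, so some outcome avoids every A_i.

18·p = 3/4 ≈ 0.750000; existence CERTIFIED by the union bound.


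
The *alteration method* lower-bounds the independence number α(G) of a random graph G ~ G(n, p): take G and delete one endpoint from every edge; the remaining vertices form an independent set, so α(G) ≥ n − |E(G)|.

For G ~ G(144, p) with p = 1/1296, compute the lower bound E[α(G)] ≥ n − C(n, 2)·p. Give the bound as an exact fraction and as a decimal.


E[|E(G)|] = C(144, 2)·p = 10296 · (1/1296) = 143/18.
E[α(G)] ≥ n − E[|E(G)|] = 144 − 143/18 = 2449/18.
Numerically: ≈ 136.0556.
(This is only a lower bound; the true E[α(G)] may be larger.)

E[α(G)] ≥ 2449/18 ≈ 136.0556.


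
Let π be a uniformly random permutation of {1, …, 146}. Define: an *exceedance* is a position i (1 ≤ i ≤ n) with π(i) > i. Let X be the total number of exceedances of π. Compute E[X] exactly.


Write X = Σ_{i=1}^{146} X_i, where X_i = 1_{π(i) > i}.
For each fixed i, π(i) is uniform over {1, …, 146} (marginal of a uniform permutation), so P[π(i) > i] = (n − i)/n. Summing: Σ_{i=1}^{146} (n − i)/n = (0 + 1 + … + 145)/146 = 146(146 − 1)/(2·146) = (146 − 1)/2.
Hence E[X] = Σ_{i=1}^{146} (146 − i)/146 = 145/2 ≈ 72.5000.

E[X] = 145/2 = 72.5000.


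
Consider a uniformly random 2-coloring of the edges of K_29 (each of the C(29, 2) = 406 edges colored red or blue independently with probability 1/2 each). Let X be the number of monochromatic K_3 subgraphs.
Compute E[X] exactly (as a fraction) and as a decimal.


Let X = Σ_S X_S over the C(29, 3) = 3654 subsets S of size 3, where X_S = 1 if the K_3 on S is monochromatic.
For a fixed S, the K_3 on S has C(3, 2) = 3 edges. P[all 3 edges red] = (1/2)^3, and likewise for blue, so P[monochromatic] = 2·(1/2)^3 = 2^{1 − 3} = 1/4.
By linearity of expectation: E[X] = C(29, 3) · 2^{1 − 3} = 3654 · 1/4 = 1827/2.
Numerically: E[X] ≈ 913.500000.

E[X] = C(29,3)·2^(1−C(3,2)) = 1827/2 ≈ 913.500000.


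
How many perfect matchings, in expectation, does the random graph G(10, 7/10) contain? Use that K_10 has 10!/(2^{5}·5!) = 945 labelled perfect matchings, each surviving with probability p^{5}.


K_10 has 10!/(2^{5}·5!) = 945 labelled perfect matchings.
For each such perfect matching H, let X_H = 1 if all 5 edges of H are present in G. Then P[X_H = 1] = p^{5} = (7/10)^{5} = 16807/100000.
By linearity: E[X] = Σ_H E[X_H] = 945 · p^{5} = 945 · 16807/100000 = 3176523/20000.
Numerically: E[X] ≈ 158.826.

E[X] = 945 · (7/10)^{5} = 3176523/20000 ≈ 158.826.


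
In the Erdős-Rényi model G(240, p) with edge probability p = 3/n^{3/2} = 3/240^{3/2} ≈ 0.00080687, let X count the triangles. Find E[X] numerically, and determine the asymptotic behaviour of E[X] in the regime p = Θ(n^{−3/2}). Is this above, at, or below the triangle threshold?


Number of potential triangles: C(240, 3) = 2275280.
Each occurs with probability p³ ≈ (0.00080687)³ ≈ 5.2530699e-10.
By linearity: E[X] = C(240, 3)·p³ ≈ 2275280 · 5.2530699e-10 ≈ 0.00120.
Since α = 3/2 > 1, p = c/n^{3/2} = o(1/n) is below the triangle threshold p ~ 1/n. Asymptotically E[X] ~ (c³/6)·n^{3(1−α)} = (3³/6)·n^{-1.5} → 0, so by Markov's inequality G has no triangles w.h.p.

E[X] ≈ 0.00120; in regime p = Θ(1/n^{3/2}) E[X] tends to 0 (below the triangle threshold p ~ 1/n).


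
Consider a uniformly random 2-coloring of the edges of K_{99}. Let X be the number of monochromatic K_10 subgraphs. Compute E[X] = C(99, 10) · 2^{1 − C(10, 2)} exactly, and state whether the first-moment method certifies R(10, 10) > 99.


E[X] = C(99, 10) · 2^{1 − 45} = 15579278510796 · 2^{−44} = 15579278510796/17592186044416.
As a reduced fraction: E[X] = 3894819627699/4398046511104 ≈ 0.8856.
Is E[X] < 1? YES.
Since E[X] < 1, there exists a 2-coloring of K_{99} with no monochromatic K_10; hence R(10, 10) > 99.

E[X] = 3894819627699/4398046511104 ≈ 0.8856; E[X] < 1, so R(10, 10) > 99.


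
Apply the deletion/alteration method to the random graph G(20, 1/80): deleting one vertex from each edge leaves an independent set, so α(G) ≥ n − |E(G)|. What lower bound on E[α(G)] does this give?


E[|E(G)|] = C(20, 2)·p = 190 · (1/80) = 19/8.
E[α(G)] ≥ n − E[|E(G)|] = 20 − 19/8 = 141/8.
Numerically: ≈ 17.6250.
(This is only a lower bound; the true E[α(G)] may be larger.)

E[α(G)] ≥ 141/8 ≈ 17.6250.


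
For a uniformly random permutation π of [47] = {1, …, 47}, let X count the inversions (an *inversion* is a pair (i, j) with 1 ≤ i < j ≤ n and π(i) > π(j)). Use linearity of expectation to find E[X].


Write X = Σ X_I over the C(47, 2) = 1081 pairs i < j, with X_I the indicator of one inversion.
There are 1081 indicators.
For each fixed pair i < j, the values π(i) and π(j) are two distinct elements of {1, …, 47} in uniformly random order; by symmetry P[π(i) > π(j)] = 1/2.
By linearity: E[X] = 1081 · (1/2) = C(47, 2) · (1/2) = 1081/2 = 1081/2 ≈ 540.500.

E[X] = 1081/2 = 540.500.


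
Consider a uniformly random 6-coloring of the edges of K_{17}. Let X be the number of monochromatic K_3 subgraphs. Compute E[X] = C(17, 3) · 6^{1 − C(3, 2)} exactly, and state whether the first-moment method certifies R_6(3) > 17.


E[X] = C(17, 3) · 6^{1 − 3} = 680 · 6^{−2} = 680/36.
As a reduced fraction: E[X] = 170/9 ≈ 18.8889.
Is E[X] < 1? NO.
Since E[X] ≥ 1, the first-moment bound is inconclusive at n = 17; it does NOT by itself certify R_6(3) > 17.

E[X] = 170/9 ≈ 18.8889; E[X] ≥ 1; first-moment method inconclusive here.


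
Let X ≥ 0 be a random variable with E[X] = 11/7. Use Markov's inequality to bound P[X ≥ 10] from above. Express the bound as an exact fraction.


μ = E[X] = 11/7, a = 10.
Markov: P[X ≥ 10] ≤ μ/a = (11/7)/10 = 11/70.
Numerically: ≈ 0.15714.
(Since a = 10 > μ = 1.57143, the bound 11/70 is < 1 and informative.)

P[X ≥ 10] ≤ 11/70 ≈ 0.15714.


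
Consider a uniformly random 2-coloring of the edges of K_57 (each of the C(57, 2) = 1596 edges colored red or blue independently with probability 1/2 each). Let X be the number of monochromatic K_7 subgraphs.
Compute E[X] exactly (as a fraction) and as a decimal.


Let X = Σ_S X_S over the C(57, 7) = 264385836 subsets S of size 7, where X_S = 1 if the K_7 on S is monochromatic.
For a fixed S, the K_7 on S has C(7, 2) = 21 edges. P[all 21 edges red] = (1/2)^21, and likewise for blue, so P[monochromatic] = 2·(1/2)^21 = 2^{1 − 21} = 1/1048576.
By linearity of expectation: E[X] = C(57, 7) · 2^{1 − 21} = 264385836 · 1/1048576 = 66096459/262144.
Numerically: E[X] ≈ 252.1380.

E[X] = C(57,7)·2^(1−C(7,2)) = 66096459/262144 ≈ 252.1380.


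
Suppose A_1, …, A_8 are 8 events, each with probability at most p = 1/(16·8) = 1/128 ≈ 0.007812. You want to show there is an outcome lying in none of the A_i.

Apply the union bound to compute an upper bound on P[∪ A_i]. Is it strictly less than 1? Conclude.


Union bound: P[∪_{i=1}^{8} A_i] ≤ Σ_i P[A_i] ≤ 8·p = 8·(1/128) = 1/16.
Numerically: 1/16 ≈ 0.062500.
Is 1/16 < 1? YES.
Since P[∪ A_i] ≤ 1/16 < 1, the complement has P[∩ A_i^c] ≥ 1 − 1/16 = 15/16 > 0, so some outcome avoids every A_i.

8·p = 1/16 ≈ 0.062500; existence CERTIFIED by the union bound.


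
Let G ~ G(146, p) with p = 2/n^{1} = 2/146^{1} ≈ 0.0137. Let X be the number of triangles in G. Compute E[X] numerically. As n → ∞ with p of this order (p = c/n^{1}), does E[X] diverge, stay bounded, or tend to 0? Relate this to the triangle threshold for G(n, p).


Number of potential triangles: C(146, 3) = 508080.
Each occurs with probability p³ ≈ (0.0137)³ ≈ 2.57058e-06.
By linearity: E[X] = C(146, 3)·p³ ≈ 508080 · 2.57058e-06 ≈ 1.306.
Here α = 1, so p = 2/n is exactly at the triangle threshold p ~ 1/n. Asymptotically E[X] → c³/6 = 2³/6 = 4/3 ≈ 1.333, a bounded constant. In this regime the triangle count is asymptotically Poisson(c³/6).

E[X] ≈ 1.306; in regime p = Θ(1/n^{1}) E[X] stays bounded (at the triangle threshold p ~ 1/n).


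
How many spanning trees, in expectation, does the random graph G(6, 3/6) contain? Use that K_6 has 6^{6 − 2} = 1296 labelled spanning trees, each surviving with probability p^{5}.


K_6 has 6^{6 − 2} = 1296 labelled spanning trees.
For each such spanning tree H, let X_H = 1 if all 5 edges of H are present in G. Then P[X_H = 1] = p^{5} = (1/2)^{5} = 1/32.
By linearity of expectation: E[X] = Σ_H E[X_H] = 1296 · p^{5} = 1296 · 1/32 = 81/2.
Numerically: E[X] ≈ 40.5.

E[X] = 1296 · (1/2)^{5} = 81/2 ≈ 40.5.


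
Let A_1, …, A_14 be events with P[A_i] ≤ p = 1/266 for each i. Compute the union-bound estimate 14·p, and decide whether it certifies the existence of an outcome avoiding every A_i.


Union bound: P[∪_{i=1}^{14} A_i] ≤ Σ_i P[A_i] ≤ 14·p = 14·(1/266) = 1/19.
Numerically: 1/19 ≈ 0.052632.
Is 1/19 < 1? YES.
Since P[∪ A_i] ≤ 1/19 < 1, the complement has P[∩ A_i^c] ≥ 1 − 1/19 = 18/19 > 0, so some outcome avoids every A_i.

14·p = 1/19 ≈ 0.052632; existence CERTIFIED by the union bound.


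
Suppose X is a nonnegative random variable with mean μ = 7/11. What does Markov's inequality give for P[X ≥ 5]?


μ = E[X] = 7/11, a = 5.
Markov: P[X ≥ 5] ≤ μ/a = (7/11)/5 = 7/55.
Numerically: ≈ 0.127273.
(Since a = 5 > μ = 0.636364, the bound 7/55 is < 1 and informative.)

P[X ≥ 5] ≤ 7/55 ≈ 0.127273.


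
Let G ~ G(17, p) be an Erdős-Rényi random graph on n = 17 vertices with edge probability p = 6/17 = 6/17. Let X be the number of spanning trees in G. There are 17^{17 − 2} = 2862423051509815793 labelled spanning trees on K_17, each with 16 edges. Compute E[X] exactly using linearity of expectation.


K_17 has 17^{17 − 2} = 2862423051509815793 labelled spanning trees.
For each such spanning tree H, let X_H = 1 if all 16 edges of H are present in G. Then P[X_H = 1] = p^{16} = (6/17)^{16} = 2821109907456/48661191875666868481.
By linearity of expectation: E[X] = Σ_H E[X_H] = 2862423051509815793 · p^{16} = 2862423051509815793 · 2821109907456/48661191875666868481 = 2821109907456/17.
Numerically: E[X] ≈ 1.659e+11.

E[X] = 2862423051509815793 · (6/17)^{16} = 2821109907456/17 ≈ 1.659e+11.


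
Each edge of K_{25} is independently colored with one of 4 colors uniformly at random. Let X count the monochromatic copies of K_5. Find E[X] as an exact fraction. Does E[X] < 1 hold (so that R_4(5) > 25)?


E[X] = C(25, 5) · 4^{1 − 10} = 53130 · 4^{−9} = 53130/262144.
As a reduced fraction: E[X] = 26565/131072 ≈ 0.202675.
Is E[X] < 1? YES.
Since E[X] < 1, there exists a 4-coloring of K_{25} with no monochromatic K_5; hence R_4(5) > 25.

E[X] = 26565/131072 ≈ 0.202675; E[X] < 1, so R_4(5) > 25.


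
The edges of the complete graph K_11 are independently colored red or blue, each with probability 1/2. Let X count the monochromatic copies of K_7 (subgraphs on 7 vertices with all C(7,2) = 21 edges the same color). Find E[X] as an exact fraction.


Let X = Σ_S X_S over the C(11, 7) = 330 subsets S of size 7, where X_S = 1 if the K_7 on S is monochromatic.
For a fixed S, the K_7 on S has C(7, 2) = 21 edges. P[all 21 edges red] = (1/2)^21, and likewise for blue, so P[monochromatic] = 2·(1/2)^21 = 2^{1 − 21} = 1/1048576.
By linearity: E[X] = C(11, 7) · 2^{1 − 21} = 330 · 1/1048576 = 165/524288.
Numerically: E[X] ≈ 0.00031.

E[X] = C(11,7)·2^(1−C(7,2)) = 165/524288 ≈ 0.00031.


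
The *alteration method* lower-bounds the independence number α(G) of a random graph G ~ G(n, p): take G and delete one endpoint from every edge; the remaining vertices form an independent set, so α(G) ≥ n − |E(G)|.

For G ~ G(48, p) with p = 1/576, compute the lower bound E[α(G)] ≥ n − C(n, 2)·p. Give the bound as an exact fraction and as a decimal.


E[|E(G)|] = C(48, 2)·p = 1128 · (1/576) = 47/24.
E[α(G)] ≥ n − E[|E(G)|] = 48 − 47/24 = 1105/24.
Numerically: ≈ 46.041667.
(This is only a lower bound; the true E[α(G)] may be larger.)

E[α(G)] ≥ 1105/24 ≈ 46.041667.


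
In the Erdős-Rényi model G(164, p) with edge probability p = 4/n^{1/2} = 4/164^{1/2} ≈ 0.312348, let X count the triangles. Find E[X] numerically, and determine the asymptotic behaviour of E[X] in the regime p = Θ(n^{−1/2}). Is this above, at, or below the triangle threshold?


Number of potential triangles: C(164, 3) = 721764.
Each occurs with probability p³ ≈ (0.312348)³ ≈ 3.04729291e-02.
By linearity: E[X] = C(164, 3)·p³ ≈ 721764 · 3.04729291e-02 ≈ 21994.263234.
Since α = 1/2 < 1, p = c/n^{1/2} ≫ 1/n is above the triangle threshold p ~ 1/n. Asymptotically E[X] ~ (c³/6)·n^{3(1−α)} = (4³/6)·n^{1.5} → ∞; triangles are abundant w.h.p.

E[X] ≈ 21994.263234; in regime p = Θ(1/n^{1/2}) E[X] diverges (above the triangle threshold p ~ 1/n).


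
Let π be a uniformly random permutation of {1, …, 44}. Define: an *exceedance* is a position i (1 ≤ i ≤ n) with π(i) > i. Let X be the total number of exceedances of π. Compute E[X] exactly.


Write X = Σ_{i=1}^{44} X_i, where X_i = 1_{π(i) > i}.
For each fixed i, π(i) is uniform over {1, …, 44} (marginal of a uniform permutation), so P[π(i) > i] = (n − i)/n. Summing: Σ_{i=1}^{44} (n − i)/n = (0 + 1 + … + 43)/44 = 44(44 − 1)/(2·44) = (44 − 1)/2.
Hence E[X] = Σ_{i=1}^{44} (44 − i)/44 = 43/2 ≈ 21.5000.

E[X] = 43/2 = 21.5000.


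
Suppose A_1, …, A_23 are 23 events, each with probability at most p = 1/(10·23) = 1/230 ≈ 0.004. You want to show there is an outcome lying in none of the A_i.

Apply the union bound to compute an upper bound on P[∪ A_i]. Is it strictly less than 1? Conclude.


Union bound: P[∪_{i=1}^{23} A_i] ≤ Σ_i P[A_i] ≤ 23·p = 23·(1/230) = 1/10.
Numerically: 1/10 ≈ 0.100.
Is 1/10 < 1? YES.
Since P[∪ A_i] ≤ 1/10 < 1, the complement has P[∩ A_i^c] ≥ 1 − 1/10 = 9/10 > 0, so some outcome avoids every A_i.

23·p = 1/10 ≈ 0.100; existence CERTIFIED by the union bound.


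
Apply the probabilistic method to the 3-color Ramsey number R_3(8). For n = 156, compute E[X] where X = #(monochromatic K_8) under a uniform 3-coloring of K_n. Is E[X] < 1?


E[X] = C(156, 8) · 3^{1 − 28} = 7248464019225 · 3^{−27} = 7248464019225/7625597484987.
As a reduced fraction: E[X] = 805384891025/847288609443 ≈ 0.950544.
Is E[X] < 1? YES.
Since E[X] < 1, there exists a 3-coloring of K_{156} with no monochromatic K_8; hence R_3(8) > 156.

E[X] = 805384891025/847288609443 ≈ 0.950544; E[X] < 1, so R_3(8) > 156.


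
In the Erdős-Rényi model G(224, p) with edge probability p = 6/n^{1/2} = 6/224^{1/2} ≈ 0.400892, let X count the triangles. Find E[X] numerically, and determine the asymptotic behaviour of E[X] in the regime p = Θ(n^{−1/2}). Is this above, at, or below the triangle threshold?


Number of potential triangles: C(224, 3) = 1848224.
Each occurs with probability p³ ≈ (0.400892)³ ≈ 6.44290494e-02.
By linearity: E[X] = C(224, 3)·p³ ≈ 1848224 · 6.44290494e-02 ≈ 119079.315379.
Since α = 1/2 < 1, p = c/n^{1/2} ≫ 1/n is above the triangle threshold p ~ 1/n. Asymptotically E[X] ~ (c³/6)·n^{3(1−α)} = (6³/6)·n^{1.5} → ∞; triangles are abundant w.h.p.

E[X] ≈ 119079.315379; in regime p = Θ(1/n^{1/2}) E[X] diverges (above the triangle threshold p ~ 1/n).


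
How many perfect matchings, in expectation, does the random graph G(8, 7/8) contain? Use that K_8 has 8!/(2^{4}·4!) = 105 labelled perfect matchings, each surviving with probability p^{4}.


K_8 has 8!/(2^{4}·4!) = 105 labelled perfect matchings.
For each such perfect matching H, let X_H = 1 if all 4 edges of H are present in G. Then P[X_H = 1] = p^{4} = (7/8)^{4} = 2401/4096.
By linearity: E[X] = Σ_H E[X_H] = 105 · p^{4} = 105 · 2401/4096 = 252105/4096.
Numerically: E[X] ≈ 61.549.

E[X] = 105 · (7/8)^{4} = 252105/4096 ≈ 61.549.


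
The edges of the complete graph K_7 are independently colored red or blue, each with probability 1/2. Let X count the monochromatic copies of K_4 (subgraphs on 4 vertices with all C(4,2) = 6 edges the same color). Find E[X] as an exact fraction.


Let X = Σ_S X_S over the C(7, 4) = 35 subsets S of size 4, where X_S = 1 if the K_4 on S is monochromatic.
For a fixed S, the K_4 on S has C(4, 2) = 6 edges. P[all 6 edges red] = (1/2)^6, and likewise for blue, so P[monochromatic] = 2·(1/2)^6 = 2^{1 − 6} = 1/32.
Summing: E[X] = C(7, 4) · 2^{1 − 6} = 35 · 1/32 = 35/32.
Numerically: E[X] ≈ 1.093750.

E[X] = C(7,4)·2^(1−C(4,2)) = 35/32 ≈ 1.093750.


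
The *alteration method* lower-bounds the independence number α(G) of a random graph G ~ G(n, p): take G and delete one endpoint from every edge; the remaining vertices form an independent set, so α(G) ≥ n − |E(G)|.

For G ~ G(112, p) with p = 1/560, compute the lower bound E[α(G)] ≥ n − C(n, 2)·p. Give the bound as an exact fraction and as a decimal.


E[|E(G)|] = C(112, 2)·p = 6216 · (1/560) = 111/10.
E[α(G)] ≥ n − E[|E(G)|] = 112 − 111/10 = 1009/10.
Numerically: ≈ 100.9000.
(This is only a lower bound; the true E[α(G)] may be larger.)

E[α(G)] ≥ 1009/10 ≈ 100.9000.


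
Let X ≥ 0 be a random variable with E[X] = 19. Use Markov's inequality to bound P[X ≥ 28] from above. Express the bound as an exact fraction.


μ = E[X] = 19, a = 28.
Markov: P[X ≥ 28] ≤ μ/a = (19)/28 = 19/28.
Numerically: ≈ 0.679.
(Since a = 28 > μ = 19.000, the bound 19/28 is < 1 and informative.)

P[X ≥ 28] ≤ 19/28 ≈ 0.679.


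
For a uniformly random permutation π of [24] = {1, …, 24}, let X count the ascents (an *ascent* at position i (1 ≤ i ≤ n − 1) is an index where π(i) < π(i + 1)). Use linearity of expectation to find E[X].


Write X = Σ X_I over i = 1, …, 23, with X_I the indicator of one ascent.
There are 23 indicators.
For each fixed i, the pair (π(i), π(i+1)) is a uniformly random ordered pair of distinct values from {1, …, 24}; by symmetry P[π(i) < π(i+1)] = 1/2.
By linearity: E[X] = 23 · (1/2) = (24 − 1) · (1/2) = 23/2 ≈ 11.500.

E[X] = 23/2 = 11.500.


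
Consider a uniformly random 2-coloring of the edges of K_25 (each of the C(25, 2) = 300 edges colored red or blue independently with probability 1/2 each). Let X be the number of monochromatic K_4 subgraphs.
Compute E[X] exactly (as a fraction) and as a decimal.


Let X = Σ_S X_S over the C(25, 4) = 12650 subsets S of size 4, where X_S = 1 if the K_4 on S is monochromatic.
For a fixed S, the K_4 on S has C(4, 2) = 6 edges. P[all 6 edges red] = (1/2)^6, and likewise for blue, so P[monochromatic] = 2·(1/2)^6 = 2^{1 − 6} = 1/32.
Summing: E[X] = C(25, 4) · 2^{1 − 6} = 12650 · 1/32 = 6325/16.
Numerically: E[X] ≈ 395.312.

E[X] = C(25,4)·2^(1−C(4,2)) = 6325/16 ≈ 395.312.


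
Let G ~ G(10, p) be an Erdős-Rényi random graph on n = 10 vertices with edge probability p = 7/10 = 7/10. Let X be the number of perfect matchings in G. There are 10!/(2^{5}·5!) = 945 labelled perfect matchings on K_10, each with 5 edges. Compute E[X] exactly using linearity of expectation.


K_10 has 10!/(2^{5}·5!) = 945 labelled perfect matchings.
For each such perfect matching H, let X_H = 1 if all 5 edges of H are present in G. Then P[X_H = 1] = p^{5} = (7/10)^{5} = 16807/100000.
By linearity: E[X] = Σ_H E[X_H] = 945 · p^{5} = 945 · 16807/100000 = 3176523/20000.
Numerically: E[X] ≈ 158.826.

E[X] = 945 · (7/10)^{5} = 3176523/20000 ≈ 158.826.


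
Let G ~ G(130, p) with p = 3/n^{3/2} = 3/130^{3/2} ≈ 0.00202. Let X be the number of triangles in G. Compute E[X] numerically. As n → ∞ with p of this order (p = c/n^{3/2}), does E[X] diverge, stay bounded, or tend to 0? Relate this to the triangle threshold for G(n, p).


Number of potential triangles: C(130, 3) = 357760.
Each occurs with probability p³ ≈ (0.00202)³ ≈ 8.29122e-09.
By linearity: E[X] = C(130, 3)·p³ ≈ 357760 · 8.29122e-09 ≈ 0.003.
Since α = 3/2 > 1, p = c/n^{3/2} = o(1/n) is below the triangle threshold p ~ 1/n. Asymptotically E[X] ~ (c³/6)·n^{3(1−α)} = (3³/6)·n^{-1.5} → 0, so by Markov's inequality G has no triangles w.h.p.

E[X] ≈ 0.003; in regime p = Θ(1/n^{3/2}) E[X] tends to 0 (below the triangle threshold p ~ 1/n).


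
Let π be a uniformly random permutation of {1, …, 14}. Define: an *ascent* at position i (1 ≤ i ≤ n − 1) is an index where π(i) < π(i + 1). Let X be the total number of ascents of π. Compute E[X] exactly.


Write X = Σ X_I over i = 1, …, 13, with X_I the indicator of one ascent.
There are 13 indicators.
For each fixed i, the pair (π(i), π(i+1)) is a uniformly random ordered pair of distinct values from {1, …, 14}; by symmetry P[π(i) < π(i+1)] = 1/2.
By linearity: E[X] = 13 · (1/2) = (14 − 1) · (1/2) = 13/2 ≈ 6.500.

E[X] = 13/2 = 6.500.


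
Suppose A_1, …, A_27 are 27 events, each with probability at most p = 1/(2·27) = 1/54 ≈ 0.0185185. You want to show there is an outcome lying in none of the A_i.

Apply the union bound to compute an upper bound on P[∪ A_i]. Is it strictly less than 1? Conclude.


Union bound: P[∪_{i=1}^{27} A_i] ≤ Σ_i P[A_i] ≤ 27·p = 27·(1/54) = 1/2.
Numerically: 1/2 ≈ 0.5000000.
Is 1/2 < 1? YES.
Since P[∪ A_i] ≤ 1/2 < 1, the complement has P[∩ A_i^c] ≥ 1 − 1/2 = 1/2 > 0, so some outcome avoids every A_i.

27·p = 1/2 ≈ 0.5000000; existence CERTIFIED by the union bound.


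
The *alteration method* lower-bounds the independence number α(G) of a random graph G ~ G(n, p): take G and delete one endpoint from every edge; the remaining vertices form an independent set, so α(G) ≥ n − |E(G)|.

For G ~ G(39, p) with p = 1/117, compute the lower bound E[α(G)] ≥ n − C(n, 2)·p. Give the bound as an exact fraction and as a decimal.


E[|E(G)|] = C(39, 2)·p = 741 · (1/117) = 19/3.
E[α(G)] ≥ n − E[|E(G)|] = 39 − 19/3 = 98/3.
Numerically: ≈ 32.6667.
(This is only a lower bound; the true E[α(G)] may be larger.)

E[α(G)] ≥ 98/3 ≈ 32.6667.


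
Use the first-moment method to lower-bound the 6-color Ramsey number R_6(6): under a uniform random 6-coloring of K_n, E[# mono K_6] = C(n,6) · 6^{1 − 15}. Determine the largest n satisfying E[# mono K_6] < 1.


We need C(n, 6) · 6^{1 − 15} < 1, i.e. C(n, 6) < 6^{15 − 1} = 78364164096.
Check values of n near the boundary:
  n = 196: C(196, 6) = 72887293024; 72887293024 < 78364164096? YES
  n = 197: C(197, 6) = 75176946208; 75176946208 < 78364164096? YES
  n = 198: C(198, 6) = 77526225777; 77526225777 < 78364164096? YES
  n = 199: C(199, 6) = 79936367511; 79936367511 < 78364164096? NO
  n = 200: C(200, 6) = 82408626300; 82408626300 < 78364164096? NO
  n = 201: C(201, 6) = 84944276340; 84944276340 < 78364164096? NO
The largest n with C(n, 6) < 78364164096 is n = 198 (where E[X] = 25842075259/26121388032 ≈ 0.9893). Hence R_6(6) > 198, i.e. R_6(6) ≥ 199.

Largest n = 198; hence R_6(6) > 198.


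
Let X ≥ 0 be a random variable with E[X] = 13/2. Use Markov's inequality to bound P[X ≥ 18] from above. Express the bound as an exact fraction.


μ = E[X] = 13/2, a = 18.
Markov: P[X ≥ 18] ≤ μ/a = (13/2)/18 = 13/36.
Numerically: ≈ 0.36111.
(Since a = 18 > μ = 6.50000, the bound 13/36 is < 1 and informative.)

P[X ≥ 18] ≤ 13/36 ≈ 0.36111.


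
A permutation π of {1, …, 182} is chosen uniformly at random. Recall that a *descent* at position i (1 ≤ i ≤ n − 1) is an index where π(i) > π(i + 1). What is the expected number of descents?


Write X = Σ X_I over i = 1, …, 181, with X_I the indicator of one descent.
There are 181 indicators.
For each fixed i, the pair (π(i), π(i+1)) is a uniformly random ordered pair of distinct values from {1, …, 182}; by symmetry P[π(i) > π(i+1)] = 1/2.
By linearity: E[X] = 181 · (1/2) = (182 − 1) · (1/2) = 181/2 ≈ 90.5000.

E[X] = 181/2 = 90.5000.


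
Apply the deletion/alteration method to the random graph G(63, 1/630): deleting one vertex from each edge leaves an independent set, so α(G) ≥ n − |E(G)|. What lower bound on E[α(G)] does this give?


E[|E(G)|] = C(63, 2)·p = 1953 · (1/630) = 31/10.
E[α(G)] ≥ n − E[|E(G)|] = 63 − 31/10 = 599/10.
Numerically: ≈ 59.9000.
(This is only a lower bound; the true E[α(G)] may be larger.)

E[α(G)] ≥ 599/10 ≈ 59.9000.


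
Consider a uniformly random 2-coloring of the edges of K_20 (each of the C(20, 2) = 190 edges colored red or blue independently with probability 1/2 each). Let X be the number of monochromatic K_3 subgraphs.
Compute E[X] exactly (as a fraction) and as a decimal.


Let X = Σ_S X_S over the C(20, 3) = 1140 subsets S of size 3, where X_S = 1 if the K_3 on S is monochromatic.
For a fixed S, the K_3 on S has C(3, 2) = 3 edges. P[all 3 edges red] = (1/2)^3, and likewise for blue, so P[monochromatic] = 2·(1/2)^3 = 2^{1 − 3} = 1/4.
Summing: E[X] = C(20, 3) · 2^{1 − 3} = 1140 · 1/4 = 285.
Numerically: E[X] ≈ 285.000.

E[X] = C(20,3)·2^(1−C(3,2)) = 285 ≈ 285.000.


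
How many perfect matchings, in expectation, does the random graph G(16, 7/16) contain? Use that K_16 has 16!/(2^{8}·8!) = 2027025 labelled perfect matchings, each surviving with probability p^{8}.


K_16 has 16!/(2^{8}·8!) = 2027025 labelled perfect matchings.
For each such perfect matching H, let X_H = 1 if all 8 edges of H are present in G. Then P[X_H = 1] = p^{8} = (7/16)^{8} = 5764801/4294967296.
By linearity of expectation: E[X] = Σ_H E[X_H] = 2027025 · p^{8} = 2027025 · 5764801/4294967296 = 11685395747025/4294967296.
Numerically: E[X] ≈ 2720.7.

E[X] = 2027025 · (7/16)^{8} = 11685395747025/4294967296 ≈ 2720.7.


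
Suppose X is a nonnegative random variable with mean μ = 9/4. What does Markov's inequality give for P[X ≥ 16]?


μ = E[X] = 9/4, a = 16.
Markov: P[X ≥ 16] ≤ μ/a = (9/4)/16 = 9/64.
Numerically: ≈ 0.141.
(Since a = 16 > μ = 2.250, the bound 9/64 is < 1 and informative.)

P[X ≥ 16] ≤ 9/64 ≈ 0.141.


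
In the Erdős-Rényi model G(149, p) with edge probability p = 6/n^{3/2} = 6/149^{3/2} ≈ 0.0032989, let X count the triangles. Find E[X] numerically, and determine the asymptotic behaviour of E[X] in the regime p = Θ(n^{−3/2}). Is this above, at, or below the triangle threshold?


Number of potential triangles: C(149, 3) = 540274.
Each occurs with probability p³ ≈ (0.0032989)³ ≈ 3.5901744e-08.
By linearity: E[X] = C(149, 3)·p³ ≈ 540274 · 3.5901744e-08 ≈ 0.01940.
Since α = 3/2 > 1, p = c/n^{3/2} = o(1/n) is below the triangle threshold p ~ 1/n. Asymptotically E[X] ~ (c³/6)·n^{3(1−α)} = (6³/6)·n^{-1.5} → 0, so by Markov's inequality G has no triangles w.h.p.

E[X] ≈ 0.01940; in regime p = Θ(1/n^{3/2}) E[X] tends to 0 (below the triangle threshold p ~ 1/n).
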